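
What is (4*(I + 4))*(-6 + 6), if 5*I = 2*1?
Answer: 0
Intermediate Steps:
I = ⅖ (I = (2*1)/5 = (⅕)*2 = ⅖ ≈ 0.40000)
(4*(I + 4))*(-6 + 6) = (4*(⅖ + 4))*(-6 + 6) = (4*(22/5))*0 = (88/5)*0 = 0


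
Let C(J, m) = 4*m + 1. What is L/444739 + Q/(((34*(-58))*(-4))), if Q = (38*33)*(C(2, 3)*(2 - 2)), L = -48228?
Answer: -48228/444739 ≈ -0.10844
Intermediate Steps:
C(J, m) = 1 + 4*m
Q = 0 (Q = (38*33)*((1 + 4*3)*(2 - 2)) = 1254*((1 + 12)*0) = 1254*(13*0) = 1254*0 = 0)
L/444739 + Q/(((34*(-58))*(-4))) = -48228/444739 + 0/(((34*(-58))*(-4))) = -48228*1/444739 + 0/((-1972*(-4))) = -48228/444739 + 0/7888 = -48228/444739 + 0*(1/7888) = -48228/444739 + 0 = -48228/444739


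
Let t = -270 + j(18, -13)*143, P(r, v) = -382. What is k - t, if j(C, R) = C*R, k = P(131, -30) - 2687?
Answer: 30663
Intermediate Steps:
k = -3069 (k = -382 - 2687 = -3069)
t = -33732 (t = -270 + (18*(-13))*143 = -270 - 234*143 = -270 - 33462 = -33732)
k - t = -3069 - 1*(-33732) = -3069 + 33732 = 30663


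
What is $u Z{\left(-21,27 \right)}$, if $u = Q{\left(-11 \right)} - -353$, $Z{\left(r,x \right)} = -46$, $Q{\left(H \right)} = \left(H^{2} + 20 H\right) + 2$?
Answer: $-11776$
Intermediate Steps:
$Q{\left(H \right)} = 2 + H^{2} + 20 H$
$u = 256$ ($u = \left(2 + \left(-11\right)^{2} + 20 \left(-11\right)\right) - -353 = \left(2 + 121 - 220\right) + 353 = -97 + 353 = 256$)
$u Z{\left(-21,27 \right)} = 256 \left(-46\right) = -11776$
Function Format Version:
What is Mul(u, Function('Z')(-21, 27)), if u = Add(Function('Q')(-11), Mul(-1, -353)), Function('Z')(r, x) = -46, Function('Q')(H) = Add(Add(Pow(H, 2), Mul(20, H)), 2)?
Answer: -11776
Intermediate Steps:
Function('Q')(H) = Add(2, Pow(H, 2), Mul(20, H))
u = 256 (u = Add(Add(2, Pow(-11, 2), Mul(20, -11)), Mul(-1, -353)) = Add(Add(2, 121, -220), 353) = Add(-97, 353) = 256)
Mul(u, Function('Z')(-21, 27)) = Mul(256, -46) = -11776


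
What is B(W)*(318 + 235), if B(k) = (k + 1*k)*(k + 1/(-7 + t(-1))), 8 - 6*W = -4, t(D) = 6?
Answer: 2212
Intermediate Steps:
W = 2 (W = 4/3 - ⅙*(-4) = 4/3 + ⅔ = 2)
B(k) = 2*k*(-1 + k) (B(k) = (k + 1*k)*(k + 1/(-7 + 6)) = (k + k)*(k + 1/(-1)) = (2*k)*(k - 1) = (2*k)*(-1 + k) = 2*k*(-1 + k))
B(W)*(318 + 235) = (2*2*(-1 + 2))*(318 + 235) = (2*2*1)*553 = 4*553 = 2212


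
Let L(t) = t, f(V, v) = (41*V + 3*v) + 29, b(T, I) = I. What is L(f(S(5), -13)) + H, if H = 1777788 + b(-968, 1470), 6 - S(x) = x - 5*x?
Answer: 1780314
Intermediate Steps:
S(x) = 6 + 4*x (S(x) = 6 - (x - 5*x) = 6 - (-4)*x = 6 + 4*x)
f(V, v) = 29 + 3*v + 41*V (f(V, v) = (3*v + 41*V) + 29 = 29 + 3*v + 41*V)
H = 1779258 (H = 1777788 + 1470 = 1779258)
L(f(S(5), -13)) + H = (29 + 3*(-13) + 41*(6 + 4*5)) + 1779258 = (29 - 39 + 41*(6 + 20)) + 1779258 = (29 - 39 + 41*26) + 1779258 = (29 - 39 + 1066) + 1779258 = 1056 + 1779258 = 1780314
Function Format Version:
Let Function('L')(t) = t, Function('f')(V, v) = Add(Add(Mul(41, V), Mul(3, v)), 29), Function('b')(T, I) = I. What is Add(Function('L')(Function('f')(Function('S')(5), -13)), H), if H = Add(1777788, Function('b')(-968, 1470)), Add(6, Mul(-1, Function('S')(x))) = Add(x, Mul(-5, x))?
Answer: 1780314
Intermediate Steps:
Function('S')(x) = Add(6, Mul(4, x)) (Function('S')(x) = Add(6, Mul(-1, Add(x, Mul(-5, x)))) = Add(6, Mul(-1, Mul(-4, x))) = Add(6, Mul(4, x)))
Function('f')(V, v) = Add(29, Mul(3, v), Mul(41, V)) (Function('f')(V, v) = Add(Add(Mul(3, v), Mul(41, V)), 29) = Add(29, Mul(3, v), Mul(41, V)))
H = 1779258 (H = Add(1777788, 1470) = 1779258)
Add(Function('L')(Function('f')(Function('S')(5), -13)), H) = Add(Add(29, Mul(3, -13), Mul(41, Add(6, Mul(4, 5)))), 1779258) = Add(Add(29, -39, Mul(41, Add(6, 20))), 1779258) = Add(Add(29, -39, Mul(41, 26)), 1779258) = Add(Add(29, -39, 1066), 1779258) = Add(1056, 1779258) = 1780314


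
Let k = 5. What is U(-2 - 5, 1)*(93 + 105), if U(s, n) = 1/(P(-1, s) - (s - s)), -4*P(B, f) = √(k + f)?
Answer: 396*I*√2 ≈ 560.03*I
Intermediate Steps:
P(B, f) = -√(5 + f)/4
U(s, n) = -4/√(5 + s) (U(s, n) = 1/(-√(5 + s)/4 - (s - s)) = 1/(-√(5 + s)/4 - 1*0) = 1/(-√(5 + s)/4 + 0) = 1/(-√(5 + s)/4) = -4/√(5 + s))
U(-2 - 5, 1)*(93 + 105) = (-4/√(5 + (-2 - 5)))*(93 + 105) = -4/√(5 - 7)*198 = -(-2)*I*√2*198 = (2*I*√2)*198 = 396*I*√2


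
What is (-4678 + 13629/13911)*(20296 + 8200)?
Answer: -618002526128/4637 ≈ -1.3328e+8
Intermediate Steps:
(-4678 + 13629/13911)*(20296 + 8200) = (-4678 + 13629*(1/13911))*28496 = (-4678 + 4543/4637)*28496 = -21687343/4637*28496 = -618002526128/4637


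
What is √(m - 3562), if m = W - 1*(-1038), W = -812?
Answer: 2*I*√834 ≈ 57.758*I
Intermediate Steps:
m = 226 (m = -812 - 1*(-1038) = -812 + 1038 = 226)
√(m - 3562) = √(226 - 3562) = √(-3336) = 2*I*√834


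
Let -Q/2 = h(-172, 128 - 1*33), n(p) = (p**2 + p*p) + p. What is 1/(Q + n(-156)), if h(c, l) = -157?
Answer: 1/48830 ≈ 2.0479e-5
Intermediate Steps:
n(p) = p + 2*p**2 (n(p) = (p**2 + p**2) + p = 2*p**2 + p = p + 2*p**2)
Q = 314 (Q = -2*(-157) = 314)
1/(Q + n(-156)) = 1/(314 - 156*(1 + 2*(-156))) = 1/(314 - 156*(1 - 312)) = 1/(314 - 156*(-311)) = 1/(314 + 48516) = 1/48830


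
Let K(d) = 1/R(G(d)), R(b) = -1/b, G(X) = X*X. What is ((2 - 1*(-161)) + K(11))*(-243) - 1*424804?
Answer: -435010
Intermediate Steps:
G(X) = X**2
K(d) = -d**2 (K(d) = 1/(-1/(d**2)) = 1/(-1/d**2) = -d**2)
((2 - 1*(-161)) + K(11))*(-243) - 1*424804 = ((2 - 1*(-161)) - 1*11**2)*(-243) - 1*424804 = ((2 + 161) - 1*121)*(-243) - 424804 = (163 - 121)*(-243) - 424804 = 42*(-243) - 424804 = -10206 - 424804 = -435010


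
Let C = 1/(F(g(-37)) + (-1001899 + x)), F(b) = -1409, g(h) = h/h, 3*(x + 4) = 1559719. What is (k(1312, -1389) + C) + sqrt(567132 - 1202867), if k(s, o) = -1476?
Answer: -2140520295/1450217 + I*sqrt(635735) ≈ -1476.0 + 797.33*I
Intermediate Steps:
x = 1559707/3 (x = -4 + (1/3)*1559719 = -4 + 1559719/3 = 1559707/3 ≈ 5.1990e+5)
g(h) = 1
C = -3/1450217 (C = 1/(-1409 + (-1001899 + 1559707/3)) = 1/(-1409 - 1445990/3) = 1/(-1450217/3) = -3/1450217 ≈ -2.0687e-6)
(k(1312, -1389) + C) + sqrt(567132 - 1202867) = (-1476 - 3/1450217) + sqrt(567132 - 1202867) = -2140520295/1450217 + sqrt(-635735) = -2140520295/1450217 + I*sqrt(635735)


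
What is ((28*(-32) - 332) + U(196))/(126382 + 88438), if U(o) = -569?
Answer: -1797/214820 ≈ -0.0083651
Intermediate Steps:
((28*(-32) - 332) + U(196))/(126382 + 88438) = ((28*(-32) - 332) - 569)/(126382 + 88438) = ((-896 - 332) - 569)/214820 = (-1228 - 569)*(1/214820) = -1797*1/214820 = -1797/214820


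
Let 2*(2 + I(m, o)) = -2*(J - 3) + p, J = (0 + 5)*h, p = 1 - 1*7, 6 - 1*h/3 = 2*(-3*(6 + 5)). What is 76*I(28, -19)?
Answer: -82232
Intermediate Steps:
h = 216 (h = 18 - 6*(-3*(6 + 5)) = 18 - 6*(-3*11) = 18 - 6*(-33) = 18 - 3*(-66) = 18 + 198 = 216)
p = -6 (p = 1 - 7 = -6)
J = 1080 (J = (0 + 5)*216 = 5*216 = 1080)
I(m, o) = -1082 (I(m, o) = -2 + (-2*(1080 - 3) - 6)/2 = -2 + (-2*1077 - 6)/2 = -2 + (-2154 - 6)/2 = -2 + (½)*(-2160) = -2 - 1080 = -1082)
76*I(28, -19) = 76*(-1082) = -82232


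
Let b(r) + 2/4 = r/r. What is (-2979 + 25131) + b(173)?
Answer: 44305/2 ≈ 22153.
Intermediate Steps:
b(r) = 1/2 (b(r) = -1/2 + r/r = -1/2 + 1 = 1/2)
(-2979 + 25131) + b(173) = (-2979 + 25131) + 1/2 = 22152 + 1/2 = 44305/2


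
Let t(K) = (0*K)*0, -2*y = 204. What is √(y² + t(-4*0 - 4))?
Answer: 102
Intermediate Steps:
y = -102 (y = -½*204 = -102)
t(K) = 0 (t(K) = 0*0 = 0)
√(y² + t(-4*0 - 4)) = √((-102)² + 0) = √(10404 + 0) = √10404 = 102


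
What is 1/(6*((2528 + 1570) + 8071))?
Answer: 1/73014 ≈ 1.3696e-5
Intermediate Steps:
1/(6*((2528 + 1570) + 8071)) = 1/(6*(4098 + 8071)) = 1/(6*12169) = 1/73014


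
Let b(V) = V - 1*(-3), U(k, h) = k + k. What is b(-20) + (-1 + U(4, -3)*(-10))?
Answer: -98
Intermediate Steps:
U(k, h) = 2*k
b(V) = 3 + V (b(V) = V + 3 = 3 + V)
b(-20) + (-1 + U(4, -3)*(-10)) = (3 - 20) + (-1 + (2*4)*(-10)) = -17 + (-1 + 8*(-10)) = -17 + (-1 - 80) = -17 - 81 = -98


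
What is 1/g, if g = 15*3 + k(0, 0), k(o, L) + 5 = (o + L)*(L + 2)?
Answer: 1/40 ≈ 0.025000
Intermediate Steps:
k(o, L) = -5 + (2 + L)*(L + o) (k(o, L) = -5 + (o + L)*(L + 2) = -5 + (L + o)*(2 + L) = -5 + (2 + L)*(L + o))
g = 40 (g = 15*3 + (-5 + 0² + 2*0 + 2*0 + 0*0) = 45 + (-5 + 0 + 0 + 0 + 0) = 45 - 5 = 40)
1/g = 1/40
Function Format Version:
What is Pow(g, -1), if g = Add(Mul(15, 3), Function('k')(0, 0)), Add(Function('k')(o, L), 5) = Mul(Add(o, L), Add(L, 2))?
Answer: Rational(1, 40) ≈ 0.025000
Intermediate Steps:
Function('k')(o, L) = Add(-5, Mul(Add(2, L), Add(L, o))) (Function('k')(o, L) = Add(-5, Mul(Add(o, L), Add(L, 2))) = Add(-5, Mul(Add(L, o), Add(2, L))) = Add(-5, Mul(Add(2, L), Add(L, o))))
g = 40 (g = Add(Mul(15, 3), Add(-5, Pow(0, 2), Mul(2, 0), Mul(2, 0), Mul(0, 0))) = Add(45, Add(-5, 0, 0, 0, 0)) = Add(45, -5) = 40)
Pow(g, -1) = Pow(40, -1) = Rational(1, 40)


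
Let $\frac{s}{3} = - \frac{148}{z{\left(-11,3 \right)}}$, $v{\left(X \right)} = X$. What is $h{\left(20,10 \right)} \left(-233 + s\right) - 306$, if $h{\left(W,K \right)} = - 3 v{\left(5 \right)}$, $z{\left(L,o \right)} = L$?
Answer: $\frac{28419}{11} \approx 2583.5$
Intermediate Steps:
$h{\left(W,K \right)} = -15$ ($h{\left(W,K \right)} = \left(-3\right) 5 = -15$)
$s = \frac{444}{11}$ ($s = 3 \left(- \frac{148}{-11}\right) = 3 \left(\left(-148\right) \left(- \frac{1}{11}\right)\right) = 3 \cdot \frac{148}{11} = \frac{444}{11} \approx 40.364$)
$h{\left(20,10 \right)} \left(-233 + s\right) - 306 = - 15 \left(-233 + \frac{444}{11}\right) - 306 = \left(-15\right) \left(- \frac{2119}{11}\right) - 306 = \frac{31785}{11} - 306 = \frac{28419}{11}$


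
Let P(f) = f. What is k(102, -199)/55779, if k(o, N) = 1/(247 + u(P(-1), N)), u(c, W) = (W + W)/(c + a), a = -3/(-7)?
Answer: 2/105254973 ≈ 1.9001e-8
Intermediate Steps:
a = 3/7 (a = -3*(-1/7) = 3/7 ≈ 0.42857)
u(c, W) = 2*W/(3/7 + c) (u(c, W) = (W + W)/(c + 3/7) = (2*W)/(3/7 + c) = 2*W/(3/7 + c))
k(o, N) = 1/(247 - 7*N/2) (k(o, N) = 1/(247 + 14*N/(3 + 7*(-1))) = 1/(247 + 14*N/(3 - 7)) = 1/(247 + 14*N/(-4)) = 1/(247 + 14*N*(-1/4)) = 1/(247 - 7*N/2))
k(102, -199)/55779 = (2/(494 - 7*(-199)))/55779 = (2/(494 + 1393))*(1/55779) = (2/1887)*(1/55779) = 2/105254973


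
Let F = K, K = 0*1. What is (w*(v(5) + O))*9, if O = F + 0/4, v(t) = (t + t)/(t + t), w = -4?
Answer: -36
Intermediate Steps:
v(t) = 1 (v(t) = (2*t)/((2*t)) = (2*t)*(1/(2*t)) = 1)
K = 0
F = 0
O = 0 (O = 0 + 0/4 = 0 + 0*(1/4) = 0 + 0 = 0)
(w*(v(5) + O))*9 = -4*(1 + 0)*9 = -4*1*9 = -4*9 = -36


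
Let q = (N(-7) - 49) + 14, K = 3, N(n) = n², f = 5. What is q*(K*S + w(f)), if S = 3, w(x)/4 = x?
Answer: 406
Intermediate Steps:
w(x) = 4*x
q = 14 (q = ((-7)² - 49) + 14 = (49 - 49) + 14 = 0 + 14 = 14)
q*(K*S + w(f)) = 14*(3*3 + 4*5) = 14*(9 + 20) = 14*29 = 406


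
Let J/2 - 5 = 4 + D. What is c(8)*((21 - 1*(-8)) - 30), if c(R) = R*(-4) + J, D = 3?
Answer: 8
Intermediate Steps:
J = 24 (J = 10 + 2*(4 + 3) = 10 + 2*7 = 10 + 14 = 24)
c(R) = 24 - 4*R (c(R) = R*(-4) + 24 = -4*R + 24 = 24 - 4*R)
c(8)*((21 - 1*(-8)) - 30) = (24 - 4*8)*((21 - 1*(-8)) - 30) = (24 - 32)*((21 + 8) - 30) = -8*(29 - 30) = -8*(-1) = 8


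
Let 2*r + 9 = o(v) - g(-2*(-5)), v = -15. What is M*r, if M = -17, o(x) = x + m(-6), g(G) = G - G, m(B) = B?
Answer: 255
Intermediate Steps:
g(G) = 0
o(x) = -6 + x (o(x) = x - 6 = -6 + x)
r = -15 (r = -9/2 + ((-6 - 15) - 1*0)/2 = -9/2 + (-21 + 0)/2 = -9/2 + (½)*(-21) = -9/2 - 21/2 = -15)
M*r = -17*(-15) = 255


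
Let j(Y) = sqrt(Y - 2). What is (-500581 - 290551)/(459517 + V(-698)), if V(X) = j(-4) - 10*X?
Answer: -1268249844/747833165 + 8156*I*sqrt(6)/2243499495 ≈ -1.6959 + 8.9049e-6*I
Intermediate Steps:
j(Y) = sqrt(-2 + Y)
V(X) = -10*X + I*sqrt(6) (V(X) = sqrt(-2 - 4) - 10*X = sqrt(-6) - 10*X = I*sqrt(6) - 10*X = -10*X + I*sqrt(6))
(-500581 - 290551)/(459517 + V(-698)) = (-500581 - 290551)/(459517 + (-10*(-698) + I*sqrt(6))) = -791132/(459517 + (6980 + I*sqrt(6))) = -791132/(466497 + I*sqrt(6))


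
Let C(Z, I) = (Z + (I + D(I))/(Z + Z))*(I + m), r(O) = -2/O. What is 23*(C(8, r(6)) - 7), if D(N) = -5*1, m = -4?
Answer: -8326/9 ≈ -925.11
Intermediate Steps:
D(N) = -5
C(Z, I) = (-4 + I)*(Z + (-5 + I)/(2*Z)) (C(Z, I) = (Z + (I - 5)/(Z + Z))*(I - 4) = (Z + (-5 + I)/((2*Z)))*(-4 + I) = (Z + (-5 + I)*(1/(2*Z)))*(-4 + I) = (Z + (-5 + I)/(2*Z))*(-4 + I) = (-4 + I)*(Z + (-5 + I)/(2*Z)))
23*(C(8, r(6)) - 7) = 23*((1/2)*(20 + (-2/6)**2 - (-18)/6 + 2*8**2*(-4 - 2/6))/8 - 7) = 23*((1/2)*(1/8)*(20 + (-2*1/6)**2 - (-18)/6 + 2*64*(-4 - 2*1/6)) - 7) = 23*((1/2)*(1/8)*(20 + (-1/3)**2 - 9*(-1/3) + 2*64*(-4 - 1/3)) - 7) = 23*((1/2)*(1/8)*(20 + 1/9 + 3 + 2*64*(-13/3)) - 7) = 23*((1/2)*(1/8)*(20 + 1/9 + 3 - 1664/3) - 7) = 23*((1/2)*(1/8)*(-4784/9) - 7) = 23*(-299/9 - 7) = 23*(-362/9) = -8326/9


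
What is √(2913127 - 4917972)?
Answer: I*√2004845 ≈ 1415.9*I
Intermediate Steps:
√(2913127 - 4917972) = √(-2004845) = I*√2004845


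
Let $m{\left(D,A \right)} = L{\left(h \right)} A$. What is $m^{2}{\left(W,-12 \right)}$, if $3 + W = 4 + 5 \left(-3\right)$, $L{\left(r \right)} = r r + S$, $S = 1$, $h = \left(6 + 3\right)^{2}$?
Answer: $6200617536$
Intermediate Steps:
$h = 81$ ($h = 9^{2} = 81$)
$L{\left(r \right)} = 1 + r^{2}$ ($L{\left(r \right)} = r r + 1 = r^{2} + 1 = 1 + r^{2}$)
$W = -14$ ($W = -3 + \left(4 + 5 \left(-3\right)\right) = -3 + \left(4 - 15\right) = -3 - 11 = -14$)
$m{\left(D,A \right)} = 6562 A$ ($m{\left(D,A \right)} = \left(1 + 81^{2}\right) A = \left(1 + 6561\right) A = 6562 A$)
$m^{2}{\left(W,-12 \right)} = \left(6562 \left(-12\right)\right)^{2} = \left(-78744\right)^{2} = 6200617536$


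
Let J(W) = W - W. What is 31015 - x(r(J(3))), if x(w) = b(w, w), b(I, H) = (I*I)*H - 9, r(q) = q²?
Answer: 31024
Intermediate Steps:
J(W) = 0
b(I, H) = -9 + H*I² (b(I, H) = I²*H - 9 = H*I² - 9 = -9 + H*I²)
x(w) = -9 + w³ (x(w) = -9 + w*w² = -9 + w³)
31015 - x(r(J(3))) = 31015 - (-9 + (0²)³) = 31015 - (-9 + 0³) = 31015 - (-9 + 0) = 31015 - 1*(-9) = 31015 + 9 = 31024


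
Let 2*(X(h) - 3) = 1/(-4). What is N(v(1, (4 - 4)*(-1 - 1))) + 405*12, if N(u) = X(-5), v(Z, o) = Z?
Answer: 38903/8 ≈ 4862.9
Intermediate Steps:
X(h) = 23/8 (X(h) = 3 + (½)/(-4) = 3 + (½)*(-¼) = 3 - ⅛ = 23/8)
N(u) = 23/8
N(v(1, (4 - 4)*(-1 - 1))) + 405*12 = 23/8 + 405*12 = 23/8 + 4860 = 38903/8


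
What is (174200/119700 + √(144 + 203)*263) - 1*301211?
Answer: -360547825/1197 + 263*√347 ≈ -2.9631e+5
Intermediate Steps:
(174200/119700 + √(144 + 203)*263) - 1*301211 = (174200*(1/119700) + √347*263) - 301211 = (1742/1197 + 263*√347) - 301211 = -360547825/1197 + 263*√347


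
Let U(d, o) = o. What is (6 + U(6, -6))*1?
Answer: 0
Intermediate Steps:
(6 + U(6, -6))*1 = (6 - 6)*1 = 0*1 = 0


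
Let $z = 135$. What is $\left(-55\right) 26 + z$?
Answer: $-1295$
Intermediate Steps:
$\left(-55\right) 26 + z = \left(-55\right) 26 + 135 = -1430 + 135 = -1295$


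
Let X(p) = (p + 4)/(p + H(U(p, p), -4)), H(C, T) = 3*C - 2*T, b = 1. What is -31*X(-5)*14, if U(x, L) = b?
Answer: 217/3 ≈ 72.333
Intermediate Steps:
U(x, L) = 1
H(C, T) = -2*T + 3*C
X(p) = (4 + p)/(11 + p) (X(p) = (p + 4)/(p + (-2*(-4) + 3*1)) = (4 + p)/(p + (8 + 3)) = (4 + p)/(p + 11) = (4 + p)/(11 + p))
-31*X(-5)*14 = -31*(4 - 5)/(11 - 5)*14 = -31*(-1)/6*14 = -31*(-⅙)*14 = (31/6)*14 = 217/3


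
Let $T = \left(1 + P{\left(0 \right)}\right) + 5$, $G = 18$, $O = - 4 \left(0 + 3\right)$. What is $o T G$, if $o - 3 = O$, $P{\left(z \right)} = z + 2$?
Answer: $-1296$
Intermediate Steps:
$P{\left(z \right)} = 2 + z$
$O = -12$ ($O = \left(-4\right) 3 = -12$)
$T = 8$ ($T = \left(1 + \left(2 + 0\right)\right) + 5 = \left(1 + 2\right) + 5 = 3 + 5 = 8$)
$o = -9$ ($o = 3 - 12 = -9$)
$o T G = \left(-9\right) 8 \cdot 18 = \left(-72\right) 18 = -1296$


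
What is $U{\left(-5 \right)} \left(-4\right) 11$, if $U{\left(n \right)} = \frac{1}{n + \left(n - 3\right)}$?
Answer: $\frac{44}{13} \approx 3.3846$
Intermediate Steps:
$U{\left(n \right)} = \frac{1}{-3 + 2 n}$ ($U{\left(n \right)} = \frac{1}{n + \left(-3 + n\right)} = \frac{1}{-3 + 2 n}$)
$U{\left(-5 \right)} \left(-4\right) 11 = \frac{1}{-3 + 2 \left(-5\right)} \left(-4\right) 11 = \frac{1}{-3 - 10} \left(-4\right) 11 = \frac{1}{-13} \left(-4\right) 11 = \left(- \frac{1}{13}\right) \left(-4\right) 11 = \frac{4}{13} \cdot 11 = \frac{44}{13}$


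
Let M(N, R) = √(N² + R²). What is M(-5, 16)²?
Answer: 281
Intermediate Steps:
M(-5, 16)² = (√((-5)² + 16²))² = (√(25 + 256))² = (√281)² = 281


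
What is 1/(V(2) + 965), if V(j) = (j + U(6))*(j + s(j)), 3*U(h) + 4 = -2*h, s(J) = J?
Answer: 3/2855 ≈ 0.0010508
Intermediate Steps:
U(h) = -4/3 - 2*h/3 (U(h) = -4/3 + (-2*h)/3 = -4/3 - 2*h/3)
V(j) = 2*j*(-16/3 + j) (V(j) = (j + (-4/3 - ⅔*6))*(j + j) = (j + (-4/3 - 4))*(2*j) = (j - 16/3)*(2*j) = (-16/3 + j)*(2*j) = 2*j*(-16/3 + j))
1/(V(2) + 965) = 1/((⅔)*2*(-16 + 3*2) + 965) = 1/((⅔)*2*(-16 + 6) + 965) = 1/((⅔)*2*(-10) + 965) = 1/(-40/3 + 965) = 1/(2855/3) = 3/2855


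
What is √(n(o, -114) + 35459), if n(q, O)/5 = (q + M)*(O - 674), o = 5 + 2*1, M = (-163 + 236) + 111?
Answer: I*√717081 ≈ 846.81*I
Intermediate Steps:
M = 184 (M = 73 + 111 = 184)
o = 7 (o = 5 + 2 = 7)
n(q, O) = 5*(-674 + O)*(184 + q) (n(q, O) = 5*((q + 184)*(O - 674)) = 5*((184 + q)*(-674 + O)) = 5*((-674 + O)*(184 + q)) = 5*(-674 + O)*(184 + q))
√(n(o, -114) + 35459) = √((-620080 - 3370*7 + 920*(-114) + 5*(-114)*7) + 35459) = √((-620080 - 23590 - 104880 - 3990) + 35459) = √(-752540 + 35459) = √(-717081) = I*√717081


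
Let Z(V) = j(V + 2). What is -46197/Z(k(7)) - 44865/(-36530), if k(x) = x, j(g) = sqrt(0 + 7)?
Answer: 8973/7306 - 46197*sqrt(7)/7 ≈ -17460.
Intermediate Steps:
j(g) = sqrt(7)
Z(V) = sqrt(7)
-46197/Z(k(7)) - 44865/(-36530) = -46197*sqrt(7)/7 - 44865/(-36530) = -46197*sqrt(7)/7 - 44865*(-1/36530) = -46197*sqrt(7)/7 + 8973/7306 = 8973/7306 - 46197*sqrt(7)/7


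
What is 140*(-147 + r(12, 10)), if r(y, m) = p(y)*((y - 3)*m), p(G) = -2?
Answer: -45780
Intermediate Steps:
r(y, m) = -2*m*(-3 + y) (r(y, m) = -2*(y - 3)*m = -2*(-3 + y)*m = -2*m*(-3 + y))
140*(-147 + r(12, 10)) = 140*(-147 + 2*10*(3 - 1*12)) = 140*(-147 + 2*10*(3 - 12)) = 140*(-147 + 2*10*(-9)) = 140*(-147 - 180) = 140*(-327) = -45780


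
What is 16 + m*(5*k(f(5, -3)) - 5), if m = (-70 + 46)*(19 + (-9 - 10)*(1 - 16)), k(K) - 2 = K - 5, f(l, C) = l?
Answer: -36464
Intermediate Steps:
k(K) = -3 + K (k(K) = 2 + (K - 5) = 2 + (-5 + K) = -3 + K)
m = -7296 (m = -24*(19 - 19*(-15)) = -24*(19 + 285) = -24*304 = -7296)
16 + m*(5*k(f(5, -3)) - 5) = 16 - 7296*(5*(-3 + 5) - 5) = 16 - 7296*(5*2 - 5) = 16 - 7296*(10 - 5) = 16 - 7296*5 = 16 - 36480 = -36464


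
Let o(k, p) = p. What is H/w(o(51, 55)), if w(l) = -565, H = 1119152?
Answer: -9904/5 ≈ -1980.8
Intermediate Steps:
H/w(o(51, 55)) = 1119152/(-565) = 1119152*(-1/565) = -9904/5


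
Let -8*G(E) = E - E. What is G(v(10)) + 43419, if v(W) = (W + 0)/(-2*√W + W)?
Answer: 43419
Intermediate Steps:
v(W) = W/(W - 2*√W)
G(E) = 0 (G(E) = -(E - E)/8 = -⅛*0 = 0)
G(v(10)) + 43419 = 0 + 43419 = 43419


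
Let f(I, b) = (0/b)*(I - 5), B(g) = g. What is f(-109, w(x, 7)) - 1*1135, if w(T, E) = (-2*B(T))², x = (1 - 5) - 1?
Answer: -1135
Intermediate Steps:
x = -5 (x = -4 - 1 = -5)
w(T, E) = 4*T² (w(T, E) = (-2*T)² = 4*T²)
f(I, b) = 0 (f(I, b) = 0*(-5 + I) = 0)
f(-109, w(x, 7)) - 1*1135 = 0 - 1*1135 = 0 - 1135 = -1135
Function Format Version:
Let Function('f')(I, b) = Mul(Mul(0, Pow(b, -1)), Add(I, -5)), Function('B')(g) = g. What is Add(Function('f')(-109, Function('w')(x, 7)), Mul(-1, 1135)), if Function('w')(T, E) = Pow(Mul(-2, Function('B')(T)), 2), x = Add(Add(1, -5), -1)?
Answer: -1135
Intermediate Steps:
x = -5 (x = Add(-4, -1) = -5)
Function('w')(T, E) = Mul(4, Pow(T, 2)) (Function('w')(T, E) = Pow(Mul(-2, T), 2) = Mul(4, Pow(T, 2)))
Function('f')(I, b) = 0 (Function('f')(I, b) = Mul(0, Add(-5, I)) = 0)
Add(Function('f')(-109, Function('w')(x, 7)), Mul(-1, 1135)) = Add(0, Mul(-1, 1135)) = Add(0, -1135) = -1135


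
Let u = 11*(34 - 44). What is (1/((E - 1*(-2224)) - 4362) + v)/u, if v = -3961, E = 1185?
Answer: 1887417/52415 ≈ 36.009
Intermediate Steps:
u = -110 (u = 11*(-10) = -110)
(1/((E - 1*(-2224)) - 4362) + v)/u = (1/((1185 - 1*(-2224)) - 4362) - 3961)/(-110) = (1/((1185 + 2224) - 4362) - 3961)*(-1/110) = (1/(3409 - 4362) - 3961)*(-1/110) = (1/(-953) - 3961)*(-1/110) = (-1/953 - 3961)*(-1/110) = -3774834/953*(-1/110) = 1887417/52415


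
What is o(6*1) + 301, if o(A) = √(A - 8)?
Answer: 301 + I*√2 ≈ 301.0 + 1.4142*I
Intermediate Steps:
o(A) = √(-8 + A)
o(6*1) + 301 = √(-8 + 6*1) + 301 = √(-8 + 6) + 301 = √(-2) + 301 = I*√2 + 301 = 301 + I*√2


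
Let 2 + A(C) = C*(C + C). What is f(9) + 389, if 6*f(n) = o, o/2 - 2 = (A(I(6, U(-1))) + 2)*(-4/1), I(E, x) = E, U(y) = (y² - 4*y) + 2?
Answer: 881/3 ≈ 293.67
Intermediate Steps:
U(y) = 2 + y² - 4*y
A(C) = -2 + 2*C² (A(C) = -2 + C*(C + C) = -2 + C*(2*C) = -2 + 2*C²)
o = -572 (o = 4 + 2*(((-2 + 2*6²) + 2)*(-4/1)) = 4 + 2*(((-2 + 2*36) + 2)*(-4*1)) = 4 + 2*(((-2 + 72) + 2)*(-4)) = 4 + 2*((70 + 2)*(-4)) = 4 + 2*(72*(-4)) = 4 + 2*(-288) = 4 - 576 = -572)
f(n) = -286/3 (f(n) = (⅙)*(-572) = -286/3)
f(9) + 389 = -286/3 + 389 = 881/3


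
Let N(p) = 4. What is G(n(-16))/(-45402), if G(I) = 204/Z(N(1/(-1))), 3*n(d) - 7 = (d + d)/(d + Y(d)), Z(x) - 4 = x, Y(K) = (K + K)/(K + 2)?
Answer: -17/30268 ≈ -0.00056165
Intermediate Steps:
Y(K) = 2*K/(2 + K) (Y(K) = (2*K)/(2 + K) = 2*K/(2 + K))
Z(x) = 4 + x
n(d) = 7/3 + 2*d/(3*(d + 2*d/(2 + d))) (n(d) = 7/3 + ((d + d)/(d + 2*d/(2 + d)))/3 = 7/3 + ((2*d)/(d + 2*d/(2 + d)))/3 = 7/3 + (2*d/(d + 2*d/(2 + d)))/3 = 7/3 + 2*d/(3*(d + 2*d/(2 + d))))
G(I) = 51/2 (G(I) = 204/(4 + 4) = 204/8 = 204*(⅛) = 51/2)
G(n(-16))/(-45402) = (51/2)/(-45402) = (51/2)*(-1/45402) = -17/30268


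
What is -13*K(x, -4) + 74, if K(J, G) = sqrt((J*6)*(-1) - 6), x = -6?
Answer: 74 - 13*sqrt(30) ≈ 2.7961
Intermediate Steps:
K(J, G) = sqrt(-6 - 6*J) (K(J, G) = sqrt((6*J)*(-1) - 6) = sqrt(-6*J - 6) = sqrt(-6 - 6*J))
-13*K(x, -4) + 74 = -13*sqrt(-6 - 6*(-6)) + 74 = -13*sqrt(-6 + 36) + 74 = -13*sqrt(30) + 74 = 74 - 13*sqrt(30)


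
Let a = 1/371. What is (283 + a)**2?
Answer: 11023740036/137641 ≈ 80091.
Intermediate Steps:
a = 1/371 ≈ 0.0026954
(283 + a)**2 = (283 + 1/371)**2 = (104994/371)**2 = 11023740036/137641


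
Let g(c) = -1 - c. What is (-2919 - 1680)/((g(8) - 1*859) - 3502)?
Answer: 4599/4370 ≈ 1.0524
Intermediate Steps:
(-2919 - 1680)/((g(8) - 1*859) - 3502) = (-2919 - 1680)/(((-1 - 1*8) - 1*859) - 3502) = -4599/(((-1 - 8) - 859) - 3502) = -4599/((-9 - 859) - 3502) = -4599/(-868 - 3502) = -4599/(-4370) = -4599*(-1/4370) = 4599/4370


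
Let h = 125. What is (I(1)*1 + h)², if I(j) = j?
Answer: 15876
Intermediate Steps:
(I(1)*1 + h)² = (1*1 + 125)² = (1 + 125)² = 126² = 15876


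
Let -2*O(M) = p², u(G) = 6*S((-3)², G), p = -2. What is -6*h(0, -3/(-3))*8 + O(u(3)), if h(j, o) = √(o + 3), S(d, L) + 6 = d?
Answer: -98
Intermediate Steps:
S(d, L) = -6 + d
h(j, o) = √(3 + o)
u(G) = 18 (u(G) = 6*(-6 + (-3)²) = 6*(-6 + 9) = 6*3 = 18)
O(M) = -2 (O(M) = -½*(-2)² = -½*4 = -2)
-6*h(0, -3/(-3))*8 + O(u(3)) = -6*√(3 - 3/(-3))*8 - 2 = -6*√(3 - 3*(-⅓))*8 - 2 = -6*√(3 + 1)*8 - 2 = -6*√4*8 - 2 = -6*2*8 - 2 = -12*8 - 2 = -96 - 2 = -98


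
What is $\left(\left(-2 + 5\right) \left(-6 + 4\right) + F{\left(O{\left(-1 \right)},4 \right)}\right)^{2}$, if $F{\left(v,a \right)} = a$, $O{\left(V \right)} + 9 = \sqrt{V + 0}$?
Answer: $4$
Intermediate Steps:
$O{\left(V \right)} = -9 + \sqrt{V}$ ($O{\left(V \right)} = -9 + \sqrt{V + 0} = -9 + \sqrt{V}$)
$\left(\left(-2 + 5\right) \left(-6 + 4\right) + F{\left(O{\left(-1 \right)},4 \right)}\right)^{2} = \left(\left(-2 + 5\right) \left(-6 + 4\right) + 4\right)^{2} = \left(3 \left(-2\right) + 4\right)^{2} = \left(-6 + 4\right)^{2} = \left(-2\right)^{2} = 4$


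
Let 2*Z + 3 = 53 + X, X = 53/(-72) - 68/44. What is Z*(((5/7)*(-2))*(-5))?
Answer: 134975/792 ≈ 170.42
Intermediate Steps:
X = -1807/792 (X = 53*(-1/72) - 68*1/44 = -53/72 - 17/11 = -1807/792 ≈ -2.2816)
Z = 37793/1584 (Z = -3/2 + (53 - 1807/792)/2 = -3/2 + (1/2)*(40169/792) = -3/2 + 40169/1584 = 37793/1584 ≈ 23.859)
Z*(((5/7)*(-2))*(-5)) = 37793*(((5/7)*(-2))*(-5))/1584 = 37793*(-10/7*(-5))/1584 = (37793/1584)*(50/7) = 134975/792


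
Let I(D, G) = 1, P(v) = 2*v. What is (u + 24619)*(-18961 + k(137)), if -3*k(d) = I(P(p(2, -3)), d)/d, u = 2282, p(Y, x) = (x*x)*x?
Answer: -69879579924/137 ≈ -5.1007e+8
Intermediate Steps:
p(Y, x) = x³ (p(Y, x) = x²*x = x³)
k(d) = -1/(3*d)
(u + 24619)*(-18961 + k(137)) = (2282 + 24619)*(-18961 - ⅓/137) = 26901*(-18961 - ⅓*1/137) = 26901*(-18961 - 1/411) = 26901*(-7792972/411) = -69879579924/137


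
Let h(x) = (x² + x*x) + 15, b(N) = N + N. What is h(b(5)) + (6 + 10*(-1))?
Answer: 211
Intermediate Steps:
b(N) = 2*N
h(x) = 15 + 2*x² (h(x) = (x² + x²) + 15 = 2*x² + 15 = 15 + 2*x²)
h(b(5)) + (6 + 10*(-1)) = (15 + 2*(2*5)²) + (6 + 10*(-1)) = (15 + 2*10²) + (6 - 10) = (15 + 2*100) - 4 = (15 + 200) - 4 = 215 - 4 = 211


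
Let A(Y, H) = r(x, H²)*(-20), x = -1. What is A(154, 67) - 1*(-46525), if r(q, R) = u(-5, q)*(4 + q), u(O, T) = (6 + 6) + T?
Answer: 45865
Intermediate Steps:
u(O, T) = 12 + T
r(q, R) = (4 + q)*(12 + q) (r(q, R) = (12 + q)*(4 + q) = (4 + q)*(12 + q))
A(Y, H) = -660 (A(Y, H) = ((4 - 1)*(12 - 1))*(-20) = (3*11)*(-20) = 33*(-20) = -660)
A(154, 67) - 1*(-46525) = -660 - 1*(-46525) = -660 + 46525 = 45865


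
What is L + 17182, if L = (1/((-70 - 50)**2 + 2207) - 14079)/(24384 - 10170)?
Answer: 2027804950742/118025949 ≈ 17181.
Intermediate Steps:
L = -116904976/118025949 (L = (1/((-120)**2 + 2207) - 14079)/14214 = (1/(14400 + 2207) - 14079)*(1/14214) = (1/16607 - 14079)*(1/14214) = -233809952/16607*1/14214 = -116904976/118025949 ≈ -0.99050)
L + 17182 = -116904976/118025949 + 17182 = 2027804950742/118025949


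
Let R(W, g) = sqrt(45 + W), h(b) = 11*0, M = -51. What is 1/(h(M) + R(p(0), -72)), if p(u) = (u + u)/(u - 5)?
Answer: sqrt(5)/15 ≈ 0.14907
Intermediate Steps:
h(b) = 0
p(u) = 2*u/(-5 + u) (p(u) = (2*u)/(-5 + u) = 2*u/(-5 + u))
1/(h(M) + R(p(0), -72)) = 1/(0 + sqrt(45 + 2*0/(-5 + 0))) = 1/(0 + sqrt(45 + 2*0/(-5))) = 1/(0 + sqrt(45 + 2*0*(-1/5))) = 1/(0 + sqrt(45 + 0)) = 1/(0 + sqrt(45)) = 1/(0 + 3*sqrt(5)) = 1/(3*sqrt(5)) = sqrt(5)/15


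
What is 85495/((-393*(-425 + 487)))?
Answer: -85495/24366 ≈ -3.5088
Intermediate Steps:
85495/((-393*(-425 + 487))) = 85495/((-393*62)) = 85495/(-24366) = 85495*(-1/24366) = -85495/24366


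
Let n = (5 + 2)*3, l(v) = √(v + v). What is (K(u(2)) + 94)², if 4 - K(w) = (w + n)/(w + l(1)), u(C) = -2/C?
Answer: 6884 - 3120*√2 ≈ 2471.7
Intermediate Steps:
l(v) = √2*√v (l(v) = √(2*v) = √2*√v)
n = 21 (n = 7*3 = 21)
K(w) = 4 - (21 + w)/(w + √2) (K(w) = 4 - (w + 21)/(w + √2*√1) = 4 - (21 + w)/(w + √2*1) = 4 - (21 + w)/(w + √2))
(K(u(2)) + 94)² = ((-21 + 3*(-2/2) + 4*√2)/(-2/2 + √2) + 94)² = ((-21 + 3*(-2*½) + 4*√2)/(-2*½ + √2) + 94)² = ((-21 + 3*(-1) + 4*√2)/(-1 + √2) + 94)² = ((-21 - 3 + 4*√2)/(-1 + √2) + 94)² = ((-24 + 4*√2)/(-1 + √2) + 94)² = (94 + (-24 + 4*√2)/(-1 + √2))²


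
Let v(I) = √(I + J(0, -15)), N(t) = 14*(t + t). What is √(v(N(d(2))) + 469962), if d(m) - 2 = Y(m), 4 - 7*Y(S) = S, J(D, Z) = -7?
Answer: √(469962 + √57) ≈ 685.54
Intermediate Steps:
Y(S) = 4/7 - S/7
d(m) = 18/7 - m/7 (d(m) = 2 + (4/7 - m/7) = 18/7 - m/7)
N(t) = 28*t (N(t) = 14*(2*t) = 28*t)
v(I) = √(-7 + I) (v(I) = √(I - 7) = √(-7 + I))
√(v(N(d(2))) + 469962) = √(√(-7 + 28*(18/7 - ⅐*2)) + 469962) = √(√(-7 + 28*(18/7 - 2/7)) + 469962) = √(√(-7 + 28*(16/7)) + 469962) = √(√(-7 + 64) + 469962) = √(√57 + 469962) = √(469962 + √57)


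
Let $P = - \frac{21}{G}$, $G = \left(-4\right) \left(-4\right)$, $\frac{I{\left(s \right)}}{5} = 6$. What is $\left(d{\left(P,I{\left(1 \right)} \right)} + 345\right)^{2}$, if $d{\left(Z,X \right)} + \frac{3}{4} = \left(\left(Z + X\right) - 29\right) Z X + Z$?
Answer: $\frac{2067611841}{16384} \approx 1.262 \cdot 10^{5}$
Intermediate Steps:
$I{\left(s \right)} = 30$ ($I{\left(s \right)} = 5 \cdot 6 = 30$)
$G = 16$
$P = - \frac{21}{16} \approx -1.3125$
$d{\left(Z,X \right)} = - \frac{3}{4} + Z + X Z \left(-29 + X + Z\right)$ ($d{\left(Z,X \right)} = - \frac{3}{4} + \left(\left(\left(Z + X\right) - 29\right) Z X + Z\right) = - \frac{3}{4} + \left(\left(\left(X + Z\right) - 29\right) Z X + Z\right) = - \frac{3}{4} + \left(\left(-29 + X + Z\right) Z X + Z\right) = - \frac{3}{4} + \left(Z \left(-29 + X + Z\right) X + Z\right) = - \frac{3}{4} + \left(X Z \left(-29 + X + Z\right) + Z\right) = - \frac{3}{4} + \left(Z + X Z \left(-29 + X + Z\right)\right) = - \frac{3}{4} + Z + X Z \left(-29 + X + Z\right)$)
$\left(d{\left(P,I{\left(1 \right)} \right)} + 345\right)^{2} = \left(\left(- \frac{3}{4} - \frac{21}{16} + 30 \left(- \frac{21}{16}\right)^{2} - \frac{21 \cdot 30^{2}}{16} - 870 \left(- \frac{21}{16}\right)\right) + 345\right)^{2} = \left(\left(- \frac{3}{4} - \frac{21}{16} + 30 \cdot \frac{441}{256} - \frac{4725}{4} + \frac{9135}{8}\right) + 345\right)^{2} = \left(\left(- \frac{3}{4} - \frac{21}{16} + \frac{6615}{128} - \frac{4725}{4} + \frac{9135}{8}\right) + 345\right)^{2} = \left(\frac{1311}{128} + 345\right)^{2} = \left(\frac{45471}{128}\right)^{2} = \frac{2067611841}{16384}$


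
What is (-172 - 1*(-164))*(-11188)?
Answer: 89504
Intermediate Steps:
(-172 - 1*(-164))*(-11188) = (-172 + 164)*(-11188) = -8*(-11188) = 89504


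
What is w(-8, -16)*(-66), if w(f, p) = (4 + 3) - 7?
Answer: 0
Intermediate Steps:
w(f, p) = 0 (w(f, p) = 7 - 7 = 0)
w(-8, -16)*(-66) = 0*(-66) = 0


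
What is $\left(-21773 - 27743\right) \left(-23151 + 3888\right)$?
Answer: $953826708$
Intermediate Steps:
$\left(-21773 - 27743\right) \left(-23151 + 3888\right) = \left(-49516\right) \left(-19263\right) = 953826708$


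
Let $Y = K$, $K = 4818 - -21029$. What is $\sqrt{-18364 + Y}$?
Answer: $\sqrt{7483} \approx 86.504$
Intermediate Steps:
$K = 25847$ ($K = 4818 + 21029 = 25847$)
$Y = 25847$
$\sqrt{-18364 + Y} = \sqrt{-18364 + 25847} = \sqrt{7483}$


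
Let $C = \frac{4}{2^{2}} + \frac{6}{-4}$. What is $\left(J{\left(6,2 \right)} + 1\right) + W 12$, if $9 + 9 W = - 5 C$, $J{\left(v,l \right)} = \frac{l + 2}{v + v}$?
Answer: $- \frac{22}{3} \approx -7.3333$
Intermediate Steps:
$C = - \frac{1}{2}$ ($C = \frac{4}{4} + 6 \left(- \frac{1}{4}\right) = 4 \cdot \frac{1}{4} - \frac{3}{2} = 1 - \frac{3}{2} = - \frac{1}{2} \approx -0.5$)
$J{\left(v,l \right)} = \frac{2 + l}{2 v}$
$W = - \frac{13}{18}$ ($W = -1 + \frac{\left(-5\right) \left(- \frac{1}{2}\right)}{9} = -1 + \frac{1}{9} \cdot \frac{5}{2} = -1 + \frac{5}{18} = - \frac{13}{18} \approx -0.72222$)
$\left(J{\left(6,2 \right)} + 1\right) + W 12 = \left(\frac{2 + 2}{2 \cdot 6} + 1\right) - \frac{26}{3} = \left(\frac{1}{2} \cdot \frac{1}{6} \cdot 4 + 1\right) - \frac{26}{3} = \left(\frac{1}{3} + 1\right) - \frac{26}{3} = \frac{4}{3} - \frac{26}{3} = - \frac{22}{3}$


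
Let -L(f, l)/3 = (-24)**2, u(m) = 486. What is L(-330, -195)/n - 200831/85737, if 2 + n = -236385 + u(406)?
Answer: -47228080195/20225444037 ≈ -2.3351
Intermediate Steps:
L(f, l) = -1728 (L(f, l) = -3*(-24)**2 = -3*576 = -1728)
n = -235901 (n = -2 + (-236385 + 486) = -2 - 235899 = -235901)
L(-330, -195)/n - 200831/85737 = -1728/(-235901) - 200831/85737 = -1728*(-1/235901) - 200831*1/85737 = 1728/235901 - 200831/85737 = -47228080195/20225444037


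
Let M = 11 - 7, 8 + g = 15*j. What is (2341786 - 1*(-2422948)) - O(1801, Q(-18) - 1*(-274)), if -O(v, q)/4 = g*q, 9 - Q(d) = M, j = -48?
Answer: 3952286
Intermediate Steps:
g = -728 (g = -8 + 15*(-48) = -8 - 720 = -728)
M = 4
Q(d) = 5 (Q(d) = 9 - 1*4 = 9 - 4 = 5)
O(v, q) = 2912*q (O(v, q) = -(-2912)*q = 2912*q)
(2341786 - 1*(-2422948)) - O(1801, Q(-18) - 1*(-274)) = (2341786 - 1*(-2422948)) - 2912*(5 - 1*(-274)) = (2341786 + 2422948) - 2912*(5 + 274) = 4764734 - 2912*279 = 4764734 - 1*812448 = 4764734 - 812448 = 3952286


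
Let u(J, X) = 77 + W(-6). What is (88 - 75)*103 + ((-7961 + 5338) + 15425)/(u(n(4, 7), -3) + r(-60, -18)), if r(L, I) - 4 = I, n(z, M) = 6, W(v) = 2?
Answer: 99837/65 ≈ 1536.0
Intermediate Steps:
u(J, X) = 79 (u(J, X) = 77 + 2 = 79)
r(L, I) = 4 + I
(88 - 75)*103 + ((-7961 + 5338) + 15425)/(u(n(4, 7), -3) + r(-60, -18)) = (88 - 75)*103 + ((-7961 + 5338) + 15425)/(79 + (4 - 18)) = 13*103 + (-2623 + 15425)/(79 - 14) = 1339 + 12802/65 = 99837/65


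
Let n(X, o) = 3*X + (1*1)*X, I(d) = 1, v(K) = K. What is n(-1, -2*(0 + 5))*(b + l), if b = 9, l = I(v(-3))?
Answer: -40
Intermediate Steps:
l = 1
n(X, o) = 4*X (n(X, o) = 3*X + 1*X = 3*X + X = 4*X)
n(-1, -2*(0 + 5))*(b + l) = (4*(-1))*(9 + 1) = -4*10 = -40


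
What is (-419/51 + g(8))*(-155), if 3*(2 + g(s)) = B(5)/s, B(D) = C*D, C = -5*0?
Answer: 80755/51 ≈ 1583.4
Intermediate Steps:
C = 0
B(D) = 0 (B(D) = 0*D = 0)
g(s) = -2 (g(s) = -2 + (0/s)/3 = -2 + (1/3)*0 = -2 + 0 = -2)
(-419/51 + g(8))*(-155) = (-419/51 - 2)*(-155) = -521/51*(-155) = 80755/51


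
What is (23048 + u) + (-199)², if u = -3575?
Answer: 59074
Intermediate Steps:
(23048 + u) + (-199)² = (23048 - 3575) + (-199)² = 19473 + 39601 = 59074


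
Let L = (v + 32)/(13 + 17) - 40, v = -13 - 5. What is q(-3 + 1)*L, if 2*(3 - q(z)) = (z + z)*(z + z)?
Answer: 593/3 ≈ 197.67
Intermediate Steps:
v = -18
q(z) = 3 - 2*z**2 (q(z) = 3 - (z + z)*(z + z)/2 = 3 - 2*z*2*z/2 = 3 - 2*z**2)
L = -593/15 (L = (-18 + 32)/(13 + 17) - 40 = 14/30 - 40 = 14*(1/30) - 40 = 7/15 - 40 = -593/15 ≈ -39.533)
q(-3 + 1)*L = (3 - 2*(-3 + 1)**2)*(-593/15) = (3 - 2*(-2)**2)*(-593/15) = (3 - 2*4)*(-593/15) = (3 - 8)*(-593/15) = -5*(-593/15) = 593/3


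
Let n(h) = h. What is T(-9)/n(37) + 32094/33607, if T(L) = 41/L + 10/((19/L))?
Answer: 149657215/212631489 ≈ 0.70383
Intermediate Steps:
T(L) = 41/L + 10*L/19 (T(L) = 41/L + 10*(L/19) = 41/L + 10*L/19)
T(-9)/n(37) + 32094/33607 = (41/(-9) + (10/19)*(-9))/37 + 32094/33607 = (41*(-⅑) - 90/19)*(1/37) + 32094*(1/33607) = (-41/9 - 90/19)*(1/37) + 32094/33607 = -1589/171*1/37 + 32094/33607 = -1589/6327 + 32094/33607 = 149657215/212631489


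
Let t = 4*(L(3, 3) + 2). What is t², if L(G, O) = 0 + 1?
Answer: 144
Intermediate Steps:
L(G, O) = 1
t = 12 (t = 4*(1 + 2) = 4*3 = 12)
t² = 12² = 144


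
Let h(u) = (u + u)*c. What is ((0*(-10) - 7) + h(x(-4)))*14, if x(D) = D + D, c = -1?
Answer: 126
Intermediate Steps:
x(D) = 2*D
h(u) = -2*u (h(u) = (u + u)*(-1) = (2*u)*(-1) = -2*u)
((0*(-10) - 7) + h(x(-4)))*14 = ((0*(-10) - 7) - 4*(-4))*14 = ((0 - 7) - 2*(-8))*14 = (-7 + 16)*14 = 9*14 = 126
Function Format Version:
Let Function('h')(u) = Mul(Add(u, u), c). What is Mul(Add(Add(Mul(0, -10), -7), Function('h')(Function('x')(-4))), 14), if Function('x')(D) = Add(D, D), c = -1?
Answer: 126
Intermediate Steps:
Function('x')(D) = Mul(2, D)
Function('h')(u) = Mul(-2, u) (Function('h')(u) = Mul(Add(u, u), -1) = Mul(Mul(2, u), -1) = Mul(-2, u))
Mul(Add(Add(Mul(0, -10), -7), Function('h')(Function('x')(-4))), 14) = Mul(Add(Add(Mul(0, -10), -7), Mul(-2, Mul(2, -4))), 14) = Mul(Add(Add(0, -7), Mul(-2, -8)), 14) = Mul(Add(-7, 16), 14) = Mul(9, 14) = 126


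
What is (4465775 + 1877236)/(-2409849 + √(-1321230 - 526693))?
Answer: -15285698715339/5807374050724 - 6343011*I*√1847923/5807374050724 ≈ -2.6321 - 0.0014848*I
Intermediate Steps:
(4465775 + 1877236)/(-2409849 + √(-1321230 - 526693)) = 6343011/(-2409849 + √(-1847923)) = 6343011/(-2409849 + I*√1847923)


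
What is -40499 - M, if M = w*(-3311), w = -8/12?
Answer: -128119/3 ≈ -42706.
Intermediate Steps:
w = -2/3 (w = -8*1/12 = -2/3 ≈ -0.66667)
M = 6622/3 (M = -2/3*(-3311) = 6622/3 ≈ 2207.3)
-40499 - M = -40499 - 1*6622/3 = -40499 - 6622/3 = -128119/3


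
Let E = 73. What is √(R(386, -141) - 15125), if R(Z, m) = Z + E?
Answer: I*√14666 ≈ 121.1*I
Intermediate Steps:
R(Z, m) = 73 + Z (R(Z, m) = Z + 73 = 73 + Z)
√(R(386, -141) - 15125) = √((73 + 386) - 15125) = √(459 - 15125) = √(-14666) = I*√14666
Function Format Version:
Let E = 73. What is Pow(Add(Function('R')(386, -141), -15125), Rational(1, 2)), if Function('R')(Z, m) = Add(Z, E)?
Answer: Mul(I, Pow(14666, Rational(1, 2))) ≈ Mul(121.10, I)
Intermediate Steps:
Function('R')(Z, m) = Add(73, Z) (Function('R')(Z, m) = Add(Z, 73) = Add(73, Z))
Pow(Add(Function('R')(386, -141), -15125), Rational(1, 2)) = Pow(Add(Add(73, 386), -15125), Rational(1, 2)) = Pow(Add(459, -15125), Rational(1, 2)) = Pow(-14666, Rational(1, 2)) = Mul(I, Pow(14666, Rational(1, 2)))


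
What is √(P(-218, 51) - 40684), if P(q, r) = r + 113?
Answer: 2*I*√10130 ≈ 201.3*I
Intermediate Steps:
P(q, r) = 113 + r
√(P(-218, 51) - 40684) = √((113 + 51) - 40684) = √(164 - 40684) = √(-40520) = 2*I*√10130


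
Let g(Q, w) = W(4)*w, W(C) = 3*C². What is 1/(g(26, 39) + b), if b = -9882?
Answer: -1/8010 ≈ -0.00012484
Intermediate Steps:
g(Q, w) = 48*w (g(Q, w) = (3*4²)*w = (3*16)*w = 48*w)
1/(g(26, 39) + b) = 1/(48*39 - 9882) = 1/(1872 - 9882) = 1/(-8010) = -1/8010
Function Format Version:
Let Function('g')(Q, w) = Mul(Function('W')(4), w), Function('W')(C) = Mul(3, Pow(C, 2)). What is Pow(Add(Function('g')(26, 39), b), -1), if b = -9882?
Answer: Rational(-1, 8010) ≈ -0.00012484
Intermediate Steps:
Function('g')(Q, w) = Mul(48, w) (Function('g')(Q, w) = Mul(Mul(3, Pow(4, 2)), w) = Mul(Mul(3, 16), w) = Mul(48, w))
Pow(Add(Function('g')(26, 39), b), -1) = Pow(Add(Mul(48, 39), -9882), -1) = Pow(Add(1872, -9882), -1) = Pow(-8010, -1) = Rational(-1, 8010)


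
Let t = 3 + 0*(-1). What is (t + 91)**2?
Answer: 8836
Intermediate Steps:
t = 3 (t = 3 + 0 = 3)
(t + 91)**2 = (3 + 91)**2 = 94**2 = 8836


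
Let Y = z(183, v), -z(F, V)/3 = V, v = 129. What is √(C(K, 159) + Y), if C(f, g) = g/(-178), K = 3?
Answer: I*√12290010/178 ≈ 19.695*I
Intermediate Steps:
C(f, g) = -g/178 (C(f, g) = g*(-1/178) = -g/178)
z(F, V) = -3*V
Y = -387 (Y = -3*129 = -387)
√(C(K, 159) + Y) = √(-1/178*159 - 387) = √(-159/178 - 387) = √(-69045/178) = I*√12290010/178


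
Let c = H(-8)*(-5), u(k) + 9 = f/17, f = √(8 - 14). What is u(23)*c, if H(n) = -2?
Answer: -90 + 10*I*√6/17 ≈ -90.0 + 1.4409*I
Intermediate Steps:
f = I*√6 (f = √(-6) = I*√6 ≈ 2.4495*I)
u(k) = -9 + I*√6/17 (u(k) = -9 + (I*√6)/17 = -9 + (I*√6)*(1/17) = -9 + I*√6/17)
c = 10 (c = -2*(-5) = 10)
u(23)*c = (-9 + I*√6/17)*10 = -90 + 10*I*√6/17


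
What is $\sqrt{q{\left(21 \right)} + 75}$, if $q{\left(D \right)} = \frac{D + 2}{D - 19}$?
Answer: $\frac{\sqrt{346}}{2} \approx 9.3005$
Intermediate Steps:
$q{\left(D \right)} = \frac{2 + D}{-19 + D}$
$\sqrt{q{\left(21 \right)} + 75} = \sqrt{\frac{2 + 21}{-19 + 21} + 75} = \sqrt{\frac{1}{2} \cdot 23 + 75} = \sqrt{\frac{23}{2} + 75} = \sqrt{\frac{173}{2}} = \frac{\sqrt{346}}{2}$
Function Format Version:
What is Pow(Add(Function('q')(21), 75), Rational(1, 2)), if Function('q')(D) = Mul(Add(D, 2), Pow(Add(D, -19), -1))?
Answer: Mul(Rational(1, 2), Pow(346, Rational(1, 2))) ≈ 9.3005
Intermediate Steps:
Function('q')(D) = Mul(Pow(Add(-19, D), -1), Add(2, D)) (Function('q')(D) = Mul(Add(2, D), Pow(Add(-19, D), -1)) = Mul(Pow(Add(-19, D), -1), Add(2, D)))
Pow(Add(Function('q')(21), 75), Rational(1, 2)) = Pow(Add(Mul(Pow(Add(-19, 21), -1), Add(2, 21)), 75), Rational(1, 2)) = Pow(Add(Mul(Pow(2, -1), 23), 75), Rational(1, 2)) = Pow(Add(Mul(Rational(1, 2), 23), 75), Rational(1, 2)) = Pow(Add(Rational(23, 2), 75), Rational(1, 2)) = Pow(Rational(173, 2), Rational(1, 2)) = Mul(Rational(1, 2), Pow(346, Rational(1, 2)))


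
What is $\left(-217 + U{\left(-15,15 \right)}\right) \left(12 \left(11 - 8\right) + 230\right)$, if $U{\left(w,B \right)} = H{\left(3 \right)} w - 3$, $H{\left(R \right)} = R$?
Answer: $-70490$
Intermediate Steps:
$U{\left(w,B \right)} = -3 + 3 w$ ($U{\left(w,B \right)} = 3 w - 3 = -3 + 3 w$)
$\left(-217 + U{\left(-15,15 \right)}\right) \left(12 \left(11 - 8\right) + 230\right) = \left(-217 + \left(-3 + 3 \left(-15\right)\right)\right) \left(12 \left(11 - 8\right) + 230\right) = \left(-217 - 48\right) \left(12 \cdot 3 + 230\right) = \left(-217 - 48\right) \left(36 + 230\right) = \left(-265\right) 266 = -70490$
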